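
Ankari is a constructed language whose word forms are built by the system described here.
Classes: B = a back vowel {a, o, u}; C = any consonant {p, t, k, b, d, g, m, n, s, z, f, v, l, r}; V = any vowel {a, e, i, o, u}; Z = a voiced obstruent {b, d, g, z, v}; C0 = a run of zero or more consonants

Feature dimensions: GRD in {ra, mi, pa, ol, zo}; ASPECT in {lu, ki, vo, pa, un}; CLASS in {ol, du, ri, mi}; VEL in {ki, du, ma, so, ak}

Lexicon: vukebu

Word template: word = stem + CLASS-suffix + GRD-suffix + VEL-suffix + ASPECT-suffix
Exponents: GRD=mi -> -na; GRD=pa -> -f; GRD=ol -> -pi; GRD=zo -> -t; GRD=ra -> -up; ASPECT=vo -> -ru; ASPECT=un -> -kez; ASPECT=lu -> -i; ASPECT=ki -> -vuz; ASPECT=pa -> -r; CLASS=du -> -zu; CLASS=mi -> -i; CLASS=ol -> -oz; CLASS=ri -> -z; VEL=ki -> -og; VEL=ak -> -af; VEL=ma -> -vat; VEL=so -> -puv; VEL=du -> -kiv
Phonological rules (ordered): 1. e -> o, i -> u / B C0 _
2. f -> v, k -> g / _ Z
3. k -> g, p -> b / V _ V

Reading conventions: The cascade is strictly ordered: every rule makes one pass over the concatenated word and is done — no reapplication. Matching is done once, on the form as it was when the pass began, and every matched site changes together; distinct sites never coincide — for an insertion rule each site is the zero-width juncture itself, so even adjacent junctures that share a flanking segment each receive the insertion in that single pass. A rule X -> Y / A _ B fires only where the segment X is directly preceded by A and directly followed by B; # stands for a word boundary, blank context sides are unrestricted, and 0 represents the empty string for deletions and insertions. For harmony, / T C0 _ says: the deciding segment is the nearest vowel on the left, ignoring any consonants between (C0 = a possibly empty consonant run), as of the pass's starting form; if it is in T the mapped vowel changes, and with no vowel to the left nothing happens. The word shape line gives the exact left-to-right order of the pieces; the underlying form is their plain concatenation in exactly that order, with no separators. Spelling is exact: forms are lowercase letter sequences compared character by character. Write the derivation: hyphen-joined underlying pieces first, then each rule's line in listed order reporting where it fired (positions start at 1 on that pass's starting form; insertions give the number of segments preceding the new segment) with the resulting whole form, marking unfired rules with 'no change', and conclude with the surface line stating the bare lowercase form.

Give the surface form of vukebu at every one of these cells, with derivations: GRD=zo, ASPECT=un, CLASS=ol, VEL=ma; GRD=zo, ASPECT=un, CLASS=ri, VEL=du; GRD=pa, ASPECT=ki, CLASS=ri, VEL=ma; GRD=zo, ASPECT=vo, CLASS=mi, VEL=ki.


cell GRD=zo, ASPECT=un, CLASS=ol, VEL=ma:
underlying: vukebu-oz-t-vat-kez
1. e -> o, i -> u / B C0 _: fires at position(s) 4, 14: vukobuoztvatkoz
2. f -> v, k -> g / _ Z: no change
3. k -> g, p -> b / V _ V: fires at position(s) 3: vugobuoztvatkoz
surface: vugobuoztvatkoz

cell GRD=zo, ASPECT=un, CLASS=ri, VEL=du:
underlying: vukebu-z-t-kiv-kez
1. e -> o, i -> u / B C0 _: fires at position(s) 4, 10: vukobuztkuvkez
2. f -> v, k -> g / _ Z: no change
3. k -> g, p -> b / V _ V: fires at position(s) 3: vugobuztkuvkez
surface: vugobuztkuvkez

cell GRD=pa, ASPECT=ki, CLASS=ri, VEL=ma:
underlying: vukebu-z-f-vat-vuz
1. e -> o, i -> u / B C0 _: fires at position(s) 4: vukobuzfvatvuz
2. f -> v, k -> g / _ Z: fires at position(s) 8: vukobuzvvatvuz
3. k -> g, p -> b / V _ V: fires at position(s) 3: vugobuzvvatvuz
surface: vugobuzvvatvuz

cell GRD=zo, ASPECT=vo, CLASS=mi, VEL=ki:
underlying: vukebu-i-t-og-ru
1. e -> o, i -> u / B C0 _: fires at position(s) 4, 7: vukobuutogru
2. f -> v, k -> g / _ Z: no change
3. k -> g, p -> b / V _ V: fires at position(s) 3: vugobuutogru
surface: vugobuutogru


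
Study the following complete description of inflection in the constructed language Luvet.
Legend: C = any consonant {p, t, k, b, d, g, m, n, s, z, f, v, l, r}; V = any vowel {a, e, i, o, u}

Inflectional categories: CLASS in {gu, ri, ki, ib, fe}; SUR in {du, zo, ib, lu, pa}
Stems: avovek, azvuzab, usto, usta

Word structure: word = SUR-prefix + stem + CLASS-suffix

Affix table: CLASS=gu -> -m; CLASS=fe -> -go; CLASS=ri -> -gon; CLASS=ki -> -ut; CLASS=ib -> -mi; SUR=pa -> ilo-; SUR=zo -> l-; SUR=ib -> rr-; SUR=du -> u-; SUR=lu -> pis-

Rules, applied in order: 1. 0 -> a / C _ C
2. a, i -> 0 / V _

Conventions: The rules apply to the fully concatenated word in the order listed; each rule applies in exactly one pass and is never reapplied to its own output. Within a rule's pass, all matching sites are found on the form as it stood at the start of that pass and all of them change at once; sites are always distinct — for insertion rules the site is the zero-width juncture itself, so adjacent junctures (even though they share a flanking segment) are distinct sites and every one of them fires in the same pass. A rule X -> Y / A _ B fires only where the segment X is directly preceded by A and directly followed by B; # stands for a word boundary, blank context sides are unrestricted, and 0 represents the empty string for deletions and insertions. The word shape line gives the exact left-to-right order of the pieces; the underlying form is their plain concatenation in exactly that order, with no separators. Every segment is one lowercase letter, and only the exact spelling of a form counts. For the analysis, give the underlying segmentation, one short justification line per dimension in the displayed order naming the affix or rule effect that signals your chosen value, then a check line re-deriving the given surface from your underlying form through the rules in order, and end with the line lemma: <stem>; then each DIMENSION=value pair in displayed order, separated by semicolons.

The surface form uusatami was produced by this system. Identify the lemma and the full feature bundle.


underlying: u-usta-mi
CLASS=ib - signalled by the affix -mi
SUR=du - signalled by the affix u-
check: uustami -> uusatami -> uusatami
lemma: usta; CLASS=ib; SUR=du


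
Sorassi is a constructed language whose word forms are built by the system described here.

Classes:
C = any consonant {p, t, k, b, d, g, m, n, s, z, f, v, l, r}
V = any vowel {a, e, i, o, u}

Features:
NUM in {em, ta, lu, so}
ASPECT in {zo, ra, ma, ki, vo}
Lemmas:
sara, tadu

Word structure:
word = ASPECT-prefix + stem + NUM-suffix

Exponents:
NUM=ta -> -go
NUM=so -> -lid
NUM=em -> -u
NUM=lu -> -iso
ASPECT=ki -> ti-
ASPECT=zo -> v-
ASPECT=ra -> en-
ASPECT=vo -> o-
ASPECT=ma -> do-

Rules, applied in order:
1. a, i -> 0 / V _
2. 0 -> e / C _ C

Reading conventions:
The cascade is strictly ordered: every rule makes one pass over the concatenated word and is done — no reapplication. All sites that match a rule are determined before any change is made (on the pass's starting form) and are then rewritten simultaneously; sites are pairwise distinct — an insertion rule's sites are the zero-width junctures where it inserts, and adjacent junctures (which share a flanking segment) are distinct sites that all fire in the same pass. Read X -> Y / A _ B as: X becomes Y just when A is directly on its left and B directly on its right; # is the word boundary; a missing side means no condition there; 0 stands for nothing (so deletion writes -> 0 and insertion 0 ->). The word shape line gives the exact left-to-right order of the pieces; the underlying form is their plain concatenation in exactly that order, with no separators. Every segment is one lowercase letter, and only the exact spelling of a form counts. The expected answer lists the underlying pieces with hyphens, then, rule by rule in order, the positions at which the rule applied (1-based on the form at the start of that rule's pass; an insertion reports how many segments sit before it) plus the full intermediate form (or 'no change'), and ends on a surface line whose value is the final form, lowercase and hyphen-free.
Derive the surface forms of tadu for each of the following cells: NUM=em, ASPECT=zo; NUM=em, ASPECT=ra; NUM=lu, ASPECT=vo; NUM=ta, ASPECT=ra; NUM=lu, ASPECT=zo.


cell NUM=em, ASPECT=zo:
underlying: v-tadu-u
1. a, i -> 0 / V _: no change
2. 0 -> e / C _ C: inserts after position(s) 1: vetaduu
surface: vetaduu

cell NUM=em, ASPECT=ra:
underlying: en-tadu-u
1. a, i -> 0 / V _: no change
2. 0 -> e / C _ C: inserts after position(s) 2: enetaduu
surface: enetaduu

cell NUM=lu, ASPECT=vo:
underlying: o-tadu-iso
1. a, i -> 0 / V _: fires at position(s) 6: otaduso
2. 0 -> e / C _ C: no change
surface: otaduso

cell NUM=ta, ASPECT=ra:
underlying: en-tadu-go
1. a, i -> 0 / V _: no change
2. 0 -> e / C _ C: inserts after position(s) 2: enetadugo
surface: enetadugo

cell NUM=lu, ASPECT=zo:
underlying: v-tadu-iso
1. a, i -> 0 / V _: fires at position(s) 6: vtaduso
2. 0 -> e / C _ C: inserts after position(s) 1: vetaduso
surface: vetaduso


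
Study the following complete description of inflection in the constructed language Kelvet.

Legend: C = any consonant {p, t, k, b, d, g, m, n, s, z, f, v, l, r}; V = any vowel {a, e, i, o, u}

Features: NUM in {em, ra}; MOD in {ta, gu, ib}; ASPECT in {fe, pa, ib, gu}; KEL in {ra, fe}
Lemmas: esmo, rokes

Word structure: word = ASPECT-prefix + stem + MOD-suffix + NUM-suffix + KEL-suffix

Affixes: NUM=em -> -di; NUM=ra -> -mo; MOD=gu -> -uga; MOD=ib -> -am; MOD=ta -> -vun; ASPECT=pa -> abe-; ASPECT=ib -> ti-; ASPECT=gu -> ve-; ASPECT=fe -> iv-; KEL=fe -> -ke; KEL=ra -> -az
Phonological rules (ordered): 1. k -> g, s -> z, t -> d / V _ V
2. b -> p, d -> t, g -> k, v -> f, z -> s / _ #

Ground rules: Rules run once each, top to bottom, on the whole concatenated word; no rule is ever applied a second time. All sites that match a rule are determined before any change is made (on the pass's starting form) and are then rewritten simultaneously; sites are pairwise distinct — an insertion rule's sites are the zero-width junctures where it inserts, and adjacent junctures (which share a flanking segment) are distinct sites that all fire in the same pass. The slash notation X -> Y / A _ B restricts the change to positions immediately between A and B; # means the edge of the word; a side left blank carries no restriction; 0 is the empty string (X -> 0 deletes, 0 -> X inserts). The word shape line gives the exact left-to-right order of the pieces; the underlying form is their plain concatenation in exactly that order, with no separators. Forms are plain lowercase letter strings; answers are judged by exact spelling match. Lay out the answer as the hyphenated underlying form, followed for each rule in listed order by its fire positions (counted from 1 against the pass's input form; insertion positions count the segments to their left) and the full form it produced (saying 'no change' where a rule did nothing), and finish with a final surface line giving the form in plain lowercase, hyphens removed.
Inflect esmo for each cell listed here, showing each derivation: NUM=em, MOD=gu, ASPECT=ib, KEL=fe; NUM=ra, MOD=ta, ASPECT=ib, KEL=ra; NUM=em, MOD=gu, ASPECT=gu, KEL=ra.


cell NUM=em, MOD=gu, ASPECT=ib, KEL=fe:
underlying: ti-esmo-uga-di-ke
1. k -> g, s -> z, t -> d / V _ V: fires at position(s) 12: tiesmougadige
2. b -> p, d -> t, g -> k, v -> f, z -> s / _ #: no change
surface: tiesmougadige

cell NUM=ra, MOD=ta, ASPECT=ib, KEL=ra:
underlying: ti-esmo-vun-mo-az
1. k -> g, s -> z, t -> d / V _ V: no change
2. b -> p, d -> t, g -> k, v -> f, z -> s / _ #: fires at position(s) 13: tiesmovunmoas
surface: tiesmovunmoas

cell NUM=em, MOD=gu, ASPECT=gu, KEL=ra:
underlying: ve-esmo-uga-di-az
1. k -> g, s -> z, t -> d / V _ V: no change
2. b -> p, d -> t, g -> k, v -> f, z -> s / _ #: fires at position(s) 13: veesmougadias
surface: veesmougadias


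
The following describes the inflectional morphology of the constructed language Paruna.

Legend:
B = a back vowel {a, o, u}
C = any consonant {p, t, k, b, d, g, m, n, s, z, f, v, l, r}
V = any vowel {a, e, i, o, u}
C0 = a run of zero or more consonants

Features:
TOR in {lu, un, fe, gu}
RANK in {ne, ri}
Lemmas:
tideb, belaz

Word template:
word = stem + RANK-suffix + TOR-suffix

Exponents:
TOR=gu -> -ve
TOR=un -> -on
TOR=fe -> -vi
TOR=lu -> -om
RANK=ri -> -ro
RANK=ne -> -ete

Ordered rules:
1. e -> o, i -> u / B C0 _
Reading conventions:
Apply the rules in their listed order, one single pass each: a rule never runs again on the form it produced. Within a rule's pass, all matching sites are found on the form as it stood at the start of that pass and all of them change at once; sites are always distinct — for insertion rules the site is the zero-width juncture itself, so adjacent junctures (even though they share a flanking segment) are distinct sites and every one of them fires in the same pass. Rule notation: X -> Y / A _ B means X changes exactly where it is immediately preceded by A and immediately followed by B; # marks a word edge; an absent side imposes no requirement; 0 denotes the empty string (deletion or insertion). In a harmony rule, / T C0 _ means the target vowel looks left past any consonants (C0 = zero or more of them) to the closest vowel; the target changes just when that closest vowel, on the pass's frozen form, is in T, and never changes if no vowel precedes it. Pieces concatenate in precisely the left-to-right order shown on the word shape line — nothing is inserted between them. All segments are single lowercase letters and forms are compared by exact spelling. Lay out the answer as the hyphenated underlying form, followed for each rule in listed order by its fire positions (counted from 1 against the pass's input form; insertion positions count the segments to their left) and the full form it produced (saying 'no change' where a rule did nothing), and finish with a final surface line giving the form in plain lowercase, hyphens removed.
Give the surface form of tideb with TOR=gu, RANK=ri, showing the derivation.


underlying: tideb-ro-ve
1. e -> o, i -> u / B C0 _: fires at position(s) 9: tidebrovo
surface: tidebrovo


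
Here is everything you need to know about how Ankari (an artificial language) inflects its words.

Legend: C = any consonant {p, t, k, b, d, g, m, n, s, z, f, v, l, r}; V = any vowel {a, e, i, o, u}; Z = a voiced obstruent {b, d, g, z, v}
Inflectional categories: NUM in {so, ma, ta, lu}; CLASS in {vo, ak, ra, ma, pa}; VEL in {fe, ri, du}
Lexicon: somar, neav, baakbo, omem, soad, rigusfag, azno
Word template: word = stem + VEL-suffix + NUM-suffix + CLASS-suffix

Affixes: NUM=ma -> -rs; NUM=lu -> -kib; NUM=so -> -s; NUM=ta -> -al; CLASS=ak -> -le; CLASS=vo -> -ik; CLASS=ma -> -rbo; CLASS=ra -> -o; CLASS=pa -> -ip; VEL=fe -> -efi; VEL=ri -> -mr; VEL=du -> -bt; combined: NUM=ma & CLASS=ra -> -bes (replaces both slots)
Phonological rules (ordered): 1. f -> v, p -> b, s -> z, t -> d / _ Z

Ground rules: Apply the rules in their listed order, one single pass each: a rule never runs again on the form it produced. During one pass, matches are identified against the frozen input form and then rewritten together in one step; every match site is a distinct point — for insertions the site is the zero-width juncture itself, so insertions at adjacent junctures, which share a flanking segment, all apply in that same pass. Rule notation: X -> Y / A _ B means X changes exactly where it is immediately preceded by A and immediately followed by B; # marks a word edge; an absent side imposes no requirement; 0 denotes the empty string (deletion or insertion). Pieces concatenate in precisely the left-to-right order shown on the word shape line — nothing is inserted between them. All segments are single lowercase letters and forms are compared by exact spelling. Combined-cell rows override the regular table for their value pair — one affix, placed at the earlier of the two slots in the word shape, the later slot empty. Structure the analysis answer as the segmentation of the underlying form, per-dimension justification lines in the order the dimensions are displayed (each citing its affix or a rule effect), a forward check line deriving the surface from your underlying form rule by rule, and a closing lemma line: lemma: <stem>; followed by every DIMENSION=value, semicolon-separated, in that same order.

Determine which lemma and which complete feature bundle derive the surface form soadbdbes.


underlying: soad-bt-bes
NUM=ma - signalled by the combined affix row
CLASS=ra - signalled by the combined affix row
VEL=du - signalled by the affix -bt
check: soadbtbes -> soadbdbes
lemma: soad; NUM=ma; CLASS=ra; VEL=du


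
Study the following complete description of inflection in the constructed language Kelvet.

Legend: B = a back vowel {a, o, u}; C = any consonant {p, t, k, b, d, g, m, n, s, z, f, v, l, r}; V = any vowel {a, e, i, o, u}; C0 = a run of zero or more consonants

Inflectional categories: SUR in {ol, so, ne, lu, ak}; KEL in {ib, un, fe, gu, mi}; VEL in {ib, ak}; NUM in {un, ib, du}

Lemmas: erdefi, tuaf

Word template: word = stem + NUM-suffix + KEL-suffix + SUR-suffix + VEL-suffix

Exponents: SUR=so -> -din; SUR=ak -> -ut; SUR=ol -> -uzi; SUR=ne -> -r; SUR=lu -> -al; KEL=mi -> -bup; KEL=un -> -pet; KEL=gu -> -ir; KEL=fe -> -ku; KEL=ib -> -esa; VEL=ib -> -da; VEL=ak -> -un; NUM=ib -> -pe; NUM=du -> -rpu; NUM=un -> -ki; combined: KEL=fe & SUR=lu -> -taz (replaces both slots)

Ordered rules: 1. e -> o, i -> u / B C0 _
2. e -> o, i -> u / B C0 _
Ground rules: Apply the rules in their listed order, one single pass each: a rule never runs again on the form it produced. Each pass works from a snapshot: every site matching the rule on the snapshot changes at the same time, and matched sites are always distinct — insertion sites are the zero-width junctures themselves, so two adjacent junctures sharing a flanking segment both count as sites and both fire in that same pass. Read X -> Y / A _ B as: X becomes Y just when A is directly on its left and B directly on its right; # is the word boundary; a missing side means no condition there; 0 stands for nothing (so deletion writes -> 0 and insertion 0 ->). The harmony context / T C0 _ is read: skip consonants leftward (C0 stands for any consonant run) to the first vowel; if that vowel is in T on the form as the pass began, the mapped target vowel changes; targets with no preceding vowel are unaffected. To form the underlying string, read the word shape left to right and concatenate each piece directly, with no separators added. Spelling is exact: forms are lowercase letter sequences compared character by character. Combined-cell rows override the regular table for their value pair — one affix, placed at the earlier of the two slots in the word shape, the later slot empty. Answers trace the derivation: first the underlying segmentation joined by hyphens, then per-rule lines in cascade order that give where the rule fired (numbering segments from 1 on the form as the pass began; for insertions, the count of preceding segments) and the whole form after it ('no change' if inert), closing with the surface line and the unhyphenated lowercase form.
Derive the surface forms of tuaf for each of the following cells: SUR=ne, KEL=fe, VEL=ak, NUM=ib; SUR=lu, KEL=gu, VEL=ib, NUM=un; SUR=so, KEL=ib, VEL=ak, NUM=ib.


cell SUR=ne, KEL=fe, VEL=ak, NUM=ib:
underlying: tuaf-pe-ku-r-un
1. e -> o, i -> u / B C0 _: fires at position(s) 6: tuafpokurun
2. e -> o, i -> u / B C0 _: no change
surface: tuafpokurun

cell SUR=lu, KEL=gu, VEL=ib, NUM=un:
underlying: tuaf-ki-ir-al-da
1. e -> o, i -> u / B C0 _: fires at position(s) 6: tuafkuiralda
2. e -> o, i -> u / B C0 _: fires at position(s) 7: tuafkuuralda
surface: tuafkuuralda

cell SUR=so, KEL=ib, VEL=ak, NUM=ib:
underlying: tuaf-pe-esa-din-un
1. e -> o, i -> u / B C0 _: fires at position(s) 6, 11: tuafpoesadunun
2. e -> o, i -> u / B C0 _: fires at position(s) 7: tuafpoosadunun
surface: tuafpoosadunun


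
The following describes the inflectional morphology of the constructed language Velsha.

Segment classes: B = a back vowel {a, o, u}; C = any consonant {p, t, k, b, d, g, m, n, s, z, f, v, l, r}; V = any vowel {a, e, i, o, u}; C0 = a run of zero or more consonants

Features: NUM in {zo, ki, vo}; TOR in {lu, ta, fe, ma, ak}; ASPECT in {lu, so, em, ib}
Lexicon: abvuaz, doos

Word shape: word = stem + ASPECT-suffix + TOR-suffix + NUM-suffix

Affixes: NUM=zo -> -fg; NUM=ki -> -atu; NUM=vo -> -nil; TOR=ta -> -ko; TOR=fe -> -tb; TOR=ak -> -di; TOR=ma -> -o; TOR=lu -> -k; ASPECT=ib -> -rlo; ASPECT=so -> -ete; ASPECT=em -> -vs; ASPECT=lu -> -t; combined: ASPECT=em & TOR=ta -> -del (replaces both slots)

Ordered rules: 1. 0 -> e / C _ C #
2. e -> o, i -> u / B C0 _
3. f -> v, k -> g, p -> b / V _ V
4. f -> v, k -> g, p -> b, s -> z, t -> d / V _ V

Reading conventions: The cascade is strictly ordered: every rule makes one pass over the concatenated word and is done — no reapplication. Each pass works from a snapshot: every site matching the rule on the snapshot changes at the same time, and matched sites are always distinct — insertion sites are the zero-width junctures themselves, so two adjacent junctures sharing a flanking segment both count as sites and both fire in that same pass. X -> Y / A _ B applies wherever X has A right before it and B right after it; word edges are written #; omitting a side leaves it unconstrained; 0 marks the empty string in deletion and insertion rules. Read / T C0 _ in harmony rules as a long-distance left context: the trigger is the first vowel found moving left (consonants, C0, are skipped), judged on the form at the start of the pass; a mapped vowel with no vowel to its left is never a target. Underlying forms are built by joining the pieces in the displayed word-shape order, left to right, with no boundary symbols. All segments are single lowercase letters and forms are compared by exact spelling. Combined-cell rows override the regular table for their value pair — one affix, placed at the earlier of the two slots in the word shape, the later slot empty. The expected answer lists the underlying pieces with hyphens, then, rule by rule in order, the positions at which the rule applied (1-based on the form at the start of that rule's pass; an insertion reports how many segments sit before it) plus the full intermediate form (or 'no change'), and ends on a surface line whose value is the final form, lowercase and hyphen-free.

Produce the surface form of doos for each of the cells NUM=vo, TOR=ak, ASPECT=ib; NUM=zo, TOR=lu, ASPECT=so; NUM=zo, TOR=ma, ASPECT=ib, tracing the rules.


cell NUM=vo, TOR=ak, ASPECT=ib:
underlying: doos-rlo-di-nil
1. 0 -> e / C _ C #: no change
2. e -> o, i -> u / B C0 _: fires at position(s) 9: doosrlodunil
3. f -> v, k -> g, p -> b / V _ V: no change
4. f -> v, k -> g, p -> b, s -> z, t -> d / V _ V: no change
surface: doosrlodunil

cell NUM=zo, TOR=lu, ASPECT=so:
underlying: doos-ete-k-fg
1. 0 -> e / C _ C #: inserts after position(s) 9: doosetekfeg
2. e -> o, i -> u / B C0 _: fires at position(s) 5: doosotekfeg
3. f -> v, k -> g, p -> b / V _ V: no change
4. f -> v, k -> g, p -> b, s -> z, t -> d / V _ V: fires at position(s) 4, 6: doozodekfeg
surface: doozodekfeg

cell NUM=zo, TOR=ma, ASPECT=ib:
underlying: doos-rlo-o-fg
1. 0 -> e / C _ C #: inserts after position(s) 9: doosrloofeg
2. e -> o, i -> u / B C0 _: fires at position(s) 10: doosrloofog
3. f -> v, k -> g, p -> b / V _ V: fires at position(s) 9: doosrloovog
4. f -> v, k -> g, p -> b, s -> z, t -> d / V _ V: no change
surface: doosrloovog


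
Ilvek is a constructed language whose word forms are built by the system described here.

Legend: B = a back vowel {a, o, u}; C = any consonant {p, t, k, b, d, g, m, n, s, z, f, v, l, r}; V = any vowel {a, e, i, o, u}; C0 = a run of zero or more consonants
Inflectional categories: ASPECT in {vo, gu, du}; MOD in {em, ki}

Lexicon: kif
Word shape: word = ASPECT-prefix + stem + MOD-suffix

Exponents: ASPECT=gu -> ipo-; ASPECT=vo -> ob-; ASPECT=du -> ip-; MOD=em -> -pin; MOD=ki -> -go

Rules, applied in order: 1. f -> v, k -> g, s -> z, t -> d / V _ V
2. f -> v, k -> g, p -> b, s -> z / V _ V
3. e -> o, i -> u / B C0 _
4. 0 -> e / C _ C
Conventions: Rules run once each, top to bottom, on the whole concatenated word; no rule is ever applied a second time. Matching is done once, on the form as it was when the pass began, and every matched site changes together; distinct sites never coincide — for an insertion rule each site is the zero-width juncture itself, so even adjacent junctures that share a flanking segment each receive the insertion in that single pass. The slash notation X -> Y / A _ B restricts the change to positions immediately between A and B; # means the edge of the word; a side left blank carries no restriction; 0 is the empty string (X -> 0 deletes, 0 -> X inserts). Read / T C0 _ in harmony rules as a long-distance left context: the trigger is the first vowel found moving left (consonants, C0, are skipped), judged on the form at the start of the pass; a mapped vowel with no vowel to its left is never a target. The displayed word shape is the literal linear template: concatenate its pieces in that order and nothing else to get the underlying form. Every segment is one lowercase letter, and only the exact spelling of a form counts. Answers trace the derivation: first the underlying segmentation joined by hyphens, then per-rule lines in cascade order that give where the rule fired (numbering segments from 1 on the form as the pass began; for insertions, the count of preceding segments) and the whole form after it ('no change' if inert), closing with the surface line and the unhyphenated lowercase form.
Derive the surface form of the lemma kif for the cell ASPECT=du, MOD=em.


underlying: ip-kif-pin
1. f -> v, k -> g, s -> z, t -> d / V _ V: no change
2. f -> v, k -> g, p -> b, s -> z / V _ V: no change
3. e -> o, i -> u / B C0 _: no change
4. 0 -> e / C _ C: inserts after position(s) 2, 5: ipekifepin
surface: ipekifepin


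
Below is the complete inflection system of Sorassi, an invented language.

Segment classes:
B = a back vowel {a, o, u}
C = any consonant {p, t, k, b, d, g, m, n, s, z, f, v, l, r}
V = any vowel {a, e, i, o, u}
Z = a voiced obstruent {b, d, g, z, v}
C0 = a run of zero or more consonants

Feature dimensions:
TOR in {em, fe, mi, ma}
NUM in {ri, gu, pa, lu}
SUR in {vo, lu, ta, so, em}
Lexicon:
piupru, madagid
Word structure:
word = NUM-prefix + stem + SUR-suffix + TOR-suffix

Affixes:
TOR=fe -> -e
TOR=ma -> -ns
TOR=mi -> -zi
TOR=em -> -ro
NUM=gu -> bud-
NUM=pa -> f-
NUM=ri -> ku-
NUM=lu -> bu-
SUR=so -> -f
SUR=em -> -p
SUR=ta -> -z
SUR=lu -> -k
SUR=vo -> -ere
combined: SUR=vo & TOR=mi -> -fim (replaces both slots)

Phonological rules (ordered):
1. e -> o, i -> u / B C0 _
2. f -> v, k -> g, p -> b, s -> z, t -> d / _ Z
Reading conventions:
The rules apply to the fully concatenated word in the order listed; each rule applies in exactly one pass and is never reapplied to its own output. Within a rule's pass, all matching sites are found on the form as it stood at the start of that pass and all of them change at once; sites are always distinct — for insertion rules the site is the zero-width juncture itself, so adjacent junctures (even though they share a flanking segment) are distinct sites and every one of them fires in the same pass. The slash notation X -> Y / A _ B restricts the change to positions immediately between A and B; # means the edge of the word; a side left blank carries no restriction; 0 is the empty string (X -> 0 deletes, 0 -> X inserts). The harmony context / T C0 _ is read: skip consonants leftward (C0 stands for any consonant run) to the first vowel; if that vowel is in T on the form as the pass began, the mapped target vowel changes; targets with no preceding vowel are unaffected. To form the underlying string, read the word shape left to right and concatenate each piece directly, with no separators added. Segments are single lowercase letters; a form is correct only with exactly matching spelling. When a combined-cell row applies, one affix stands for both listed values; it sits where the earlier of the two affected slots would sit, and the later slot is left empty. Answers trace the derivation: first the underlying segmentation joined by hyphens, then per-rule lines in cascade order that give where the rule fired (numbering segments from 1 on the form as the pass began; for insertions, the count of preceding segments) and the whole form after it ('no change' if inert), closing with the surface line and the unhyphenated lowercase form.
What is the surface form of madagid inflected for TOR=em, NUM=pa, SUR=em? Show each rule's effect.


underlying: f-madagid-p-ro
1. e -> o, i -> u / B C0 _: fires at position(s) 7: fmadagudpro
2. f -> v, k -> g, p -> b, s -> z, t -> d / _ Z: no change
surface: fmadagudpro


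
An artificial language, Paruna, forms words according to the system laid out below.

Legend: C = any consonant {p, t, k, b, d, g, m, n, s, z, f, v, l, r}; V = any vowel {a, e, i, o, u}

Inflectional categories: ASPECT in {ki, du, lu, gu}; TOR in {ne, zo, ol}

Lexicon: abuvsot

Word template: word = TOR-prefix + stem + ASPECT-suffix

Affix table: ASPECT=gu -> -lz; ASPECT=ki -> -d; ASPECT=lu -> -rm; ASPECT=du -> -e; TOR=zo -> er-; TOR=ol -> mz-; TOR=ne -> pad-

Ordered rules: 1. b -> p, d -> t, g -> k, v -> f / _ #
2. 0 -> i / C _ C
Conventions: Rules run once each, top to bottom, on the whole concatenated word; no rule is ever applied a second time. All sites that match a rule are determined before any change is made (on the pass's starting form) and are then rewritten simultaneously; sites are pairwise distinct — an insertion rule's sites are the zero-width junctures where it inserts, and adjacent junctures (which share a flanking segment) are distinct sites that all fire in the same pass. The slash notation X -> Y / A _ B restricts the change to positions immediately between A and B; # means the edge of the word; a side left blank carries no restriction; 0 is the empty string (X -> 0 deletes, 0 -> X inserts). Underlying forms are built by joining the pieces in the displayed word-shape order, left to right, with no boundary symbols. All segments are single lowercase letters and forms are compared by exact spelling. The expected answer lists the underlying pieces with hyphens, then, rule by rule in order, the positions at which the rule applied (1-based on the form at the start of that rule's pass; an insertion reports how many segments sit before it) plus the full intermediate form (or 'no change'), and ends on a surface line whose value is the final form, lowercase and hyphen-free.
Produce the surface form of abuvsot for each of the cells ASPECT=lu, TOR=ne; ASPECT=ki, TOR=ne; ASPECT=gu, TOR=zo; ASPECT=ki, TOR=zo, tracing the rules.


cell ASPECT=lu, TOR=ne:
underlying: pad-abuvsot-rm
1. b -> p, d -> t, g -> k, v -> f / _ #: no change
2. 0 -> i / C _ C: inserts after position(s) 7, 10, 11: padabuvisotirim
surface: padabuvisotirim

cell ASPECT=ki, TOR=ne:
underlying: pad-abuvsot-d
1. b -> p, d -> t, g -> k, v -> f / _ #: fires at position(s) 11: padabuvsott
2. 0 -> i / C _ C: inserts after position(s) 7, 10: padabuvisotit
surface: padabuvisotit

cell ASPECT=gu, TOR=zo:
underlying: er-abuvsot-lz
1. b -> p, d -> t, g -> k, v -> f / _ #: no change
2. 0 -> i / C _ C: inserts after position(s) 6, 9, 10: erabuvisotiliz
surface: erabuvisotiliz

cell ASPECT=ki, TOR=zo:
underlying: er-abuvsot-d
1. b -> p, d -> t, g -> k, v -> f / _ #: fires at position(s) 10: erabuvsott
2. 0 -> i / C _ C: inserts after position(s) 6, 9: erabuvisotit
surface: erabuvisotit


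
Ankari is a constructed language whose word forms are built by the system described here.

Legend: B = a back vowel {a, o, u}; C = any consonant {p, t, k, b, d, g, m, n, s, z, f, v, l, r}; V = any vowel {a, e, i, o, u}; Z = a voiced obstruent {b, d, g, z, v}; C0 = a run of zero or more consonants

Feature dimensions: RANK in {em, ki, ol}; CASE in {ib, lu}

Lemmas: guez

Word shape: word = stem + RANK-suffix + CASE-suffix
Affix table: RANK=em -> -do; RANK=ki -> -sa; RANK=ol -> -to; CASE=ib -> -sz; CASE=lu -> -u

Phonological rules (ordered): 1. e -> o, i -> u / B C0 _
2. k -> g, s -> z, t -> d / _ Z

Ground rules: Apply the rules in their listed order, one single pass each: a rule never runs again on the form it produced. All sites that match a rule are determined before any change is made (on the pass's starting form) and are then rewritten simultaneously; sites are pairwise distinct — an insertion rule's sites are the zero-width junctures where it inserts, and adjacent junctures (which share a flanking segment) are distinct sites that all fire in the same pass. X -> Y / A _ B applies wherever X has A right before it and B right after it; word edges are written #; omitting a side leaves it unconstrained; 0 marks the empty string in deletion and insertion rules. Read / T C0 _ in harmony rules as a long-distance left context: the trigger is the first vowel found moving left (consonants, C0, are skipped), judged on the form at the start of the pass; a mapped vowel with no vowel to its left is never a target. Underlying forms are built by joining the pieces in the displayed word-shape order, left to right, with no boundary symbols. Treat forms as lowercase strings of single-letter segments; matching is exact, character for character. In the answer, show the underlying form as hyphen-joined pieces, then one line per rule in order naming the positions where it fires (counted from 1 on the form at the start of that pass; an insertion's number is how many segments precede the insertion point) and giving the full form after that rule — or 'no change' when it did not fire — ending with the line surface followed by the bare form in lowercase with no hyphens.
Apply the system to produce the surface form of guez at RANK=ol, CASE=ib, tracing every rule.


underlying: guez-to-sz
1. e -> o, i -> u / B C0 _: fires at position(s) 3: guoztosz
2. k -> g, s -> z, t -> d / _ Z: fires at position(s) 7: guoztozz
surface: guoztozz


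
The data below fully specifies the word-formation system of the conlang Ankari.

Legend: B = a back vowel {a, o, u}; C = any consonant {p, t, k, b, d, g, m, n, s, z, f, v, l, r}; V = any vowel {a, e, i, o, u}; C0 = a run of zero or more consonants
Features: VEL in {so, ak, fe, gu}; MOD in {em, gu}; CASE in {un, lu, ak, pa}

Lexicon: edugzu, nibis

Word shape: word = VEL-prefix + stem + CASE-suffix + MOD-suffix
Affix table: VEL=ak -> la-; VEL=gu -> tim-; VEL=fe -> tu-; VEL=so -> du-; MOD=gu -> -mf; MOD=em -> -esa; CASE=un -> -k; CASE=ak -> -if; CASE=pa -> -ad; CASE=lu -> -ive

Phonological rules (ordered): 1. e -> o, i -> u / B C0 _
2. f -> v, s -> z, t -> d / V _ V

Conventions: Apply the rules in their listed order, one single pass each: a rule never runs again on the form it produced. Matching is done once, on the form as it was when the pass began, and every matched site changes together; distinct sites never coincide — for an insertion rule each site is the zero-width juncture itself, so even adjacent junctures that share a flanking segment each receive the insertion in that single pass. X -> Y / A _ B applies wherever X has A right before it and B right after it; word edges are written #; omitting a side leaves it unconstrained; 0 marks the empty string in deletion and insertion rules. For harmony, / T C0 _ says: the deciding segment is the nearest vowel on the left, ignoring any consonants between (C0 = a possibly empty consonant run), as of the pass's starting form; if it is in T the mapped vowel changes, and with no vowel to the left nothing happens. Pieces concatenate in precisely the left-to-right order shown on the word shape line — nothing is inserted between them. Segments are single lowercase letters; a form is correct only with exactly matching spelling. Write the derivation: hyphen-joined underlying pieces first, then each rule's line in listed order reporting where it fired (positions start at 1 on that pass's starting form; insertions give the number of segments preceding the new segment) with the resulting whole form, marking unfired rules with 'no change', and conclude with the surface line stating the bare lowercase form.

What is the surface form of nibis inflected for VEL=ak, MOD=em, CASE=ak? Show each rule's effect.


underlying: la-nibis-if-esa
1. e -> o, i -> u / B C0 _: fires at position(s) 4: lanubisifesa
2. f -> v, s -> z, t -> d / V _ V: fires at position(s) 7, 9, 11: lanubiziveza
surface: lanubiziveza


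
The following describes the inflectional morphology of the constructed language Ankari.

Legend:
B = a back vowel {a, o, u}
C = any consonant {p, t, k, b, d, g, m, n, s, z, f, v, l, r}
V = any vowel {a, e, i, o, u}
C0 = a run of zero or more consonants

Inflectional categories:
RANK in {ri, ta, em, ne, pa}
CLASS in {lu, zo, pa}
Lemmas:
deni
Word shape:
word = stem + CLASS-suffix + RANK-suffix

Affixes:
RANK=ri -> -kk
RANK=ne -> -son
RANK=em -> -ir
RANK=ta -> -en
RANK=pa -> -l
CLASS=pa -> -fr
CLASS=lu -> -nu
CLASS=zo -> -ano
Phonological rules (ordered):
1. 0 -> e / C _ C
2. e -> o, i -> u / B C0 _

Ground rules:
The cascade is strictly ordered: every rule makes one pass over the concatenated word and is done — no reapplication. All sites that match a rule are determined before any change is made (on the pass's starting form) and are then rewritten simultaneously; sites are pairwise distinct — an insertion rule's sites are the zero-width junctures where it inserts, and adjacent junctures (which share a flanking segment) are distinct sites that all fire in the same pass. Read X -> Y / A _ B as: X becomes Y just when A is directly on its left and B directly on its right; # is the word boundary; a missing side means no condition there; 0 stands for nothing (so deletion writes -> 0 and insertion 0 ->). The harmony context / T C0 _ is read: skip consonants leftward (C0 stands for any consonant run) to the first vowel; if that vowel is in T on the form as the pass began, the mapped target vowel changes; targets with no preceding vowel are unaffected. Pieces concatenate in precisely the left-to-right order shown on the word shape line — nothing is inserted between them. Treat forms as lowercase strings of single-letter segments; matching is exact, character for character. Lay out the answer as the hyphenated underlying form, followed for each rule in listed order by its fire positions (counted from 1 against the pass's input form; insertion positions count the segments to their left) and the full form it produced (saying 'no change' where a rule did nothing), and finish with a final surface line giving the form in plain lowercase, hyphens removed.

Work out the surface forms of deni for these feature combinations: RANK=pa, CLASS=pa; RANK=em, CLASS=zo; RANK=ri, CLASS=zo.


cell RANK=pa, CLASS=pa:
underlying: deni-fr-l
1. 0 -> e / C _ C: inserts after position(s) 5, 6: deniferel
2. e -> o, i -> u / B C0 _: no change
surface: deniferel

cell RANK=em, CLASS=zo:
underlying: deni-ano-ir
1. 0 -> e / C _ C: no change
2. e -> o, i -> u / B C0 _: fires at position(s) 8: denianour
surface: denianour

cell RANK=ri, CLASS=zo:
underlying: deni-ano-kk
1. 0 -> e / C _ C: inserts after position(s) 8: denianokek
2. e -> o, i -> u / B C0 _: fires at position(s) 9: denianokok
surface: denianokok


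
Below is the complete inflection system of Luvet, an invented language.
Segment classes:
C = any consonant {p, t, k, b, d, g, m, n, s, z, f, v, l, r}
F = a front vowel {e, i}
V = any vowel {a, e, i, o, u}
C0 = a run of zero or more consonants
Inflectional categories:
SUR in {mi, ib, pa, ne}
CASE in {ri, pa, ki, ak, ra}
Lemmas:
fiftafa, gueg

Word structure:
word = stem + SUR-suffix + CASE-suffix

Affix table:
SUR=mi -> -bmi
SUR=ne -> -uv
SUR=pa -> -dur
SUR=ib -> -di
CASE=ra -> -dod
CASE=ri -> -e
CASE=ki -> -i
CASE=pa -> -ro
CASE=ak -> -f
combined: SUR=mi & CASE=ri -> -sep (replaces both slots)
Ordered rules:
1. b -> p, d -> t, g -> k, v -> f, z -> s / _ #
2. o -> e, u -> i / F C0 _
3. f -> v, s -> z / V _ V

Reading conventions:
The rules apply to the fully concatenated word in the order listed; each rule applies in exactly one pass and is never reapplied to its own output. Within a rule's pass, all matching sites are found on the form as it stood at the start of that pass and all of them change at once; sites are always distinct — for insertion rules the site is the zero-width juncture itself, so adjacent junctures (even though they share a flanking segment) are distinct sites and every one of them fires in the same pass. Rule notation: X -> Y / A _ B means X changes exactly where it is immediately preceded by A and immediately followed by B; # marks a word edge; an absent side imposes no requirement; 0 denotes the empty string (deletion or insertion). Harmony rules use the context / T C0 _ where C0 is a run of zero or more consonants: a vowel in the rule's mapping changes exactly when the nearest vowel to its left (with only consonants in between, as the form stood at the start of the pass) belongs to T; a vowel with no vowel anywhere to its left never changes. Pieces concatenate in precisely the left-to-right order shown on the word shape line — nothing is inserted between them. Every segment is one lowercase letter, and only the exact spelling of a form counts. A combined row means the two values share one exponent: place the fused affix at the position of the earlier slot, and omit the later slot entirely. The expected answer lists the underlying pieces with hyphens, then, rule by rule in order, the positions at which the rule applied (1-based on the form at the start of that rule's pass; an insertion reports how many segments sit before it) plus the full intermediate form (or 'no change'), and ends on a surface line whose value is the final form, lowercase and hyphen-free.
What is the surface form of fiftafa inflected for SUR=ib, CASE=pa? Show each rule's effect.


underlying: fiftafa-di-ro
1. b -> p, d -> t, g -> k, v -> f, z -> s / _ #: no change
2. o -> e, u -> i / F C0 _: fires at position(s) 11: fiftafadire
3. f -> v, s -> z / V _ V: fires at position(s) 6: fiftavadire
surface: fiftavadire
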